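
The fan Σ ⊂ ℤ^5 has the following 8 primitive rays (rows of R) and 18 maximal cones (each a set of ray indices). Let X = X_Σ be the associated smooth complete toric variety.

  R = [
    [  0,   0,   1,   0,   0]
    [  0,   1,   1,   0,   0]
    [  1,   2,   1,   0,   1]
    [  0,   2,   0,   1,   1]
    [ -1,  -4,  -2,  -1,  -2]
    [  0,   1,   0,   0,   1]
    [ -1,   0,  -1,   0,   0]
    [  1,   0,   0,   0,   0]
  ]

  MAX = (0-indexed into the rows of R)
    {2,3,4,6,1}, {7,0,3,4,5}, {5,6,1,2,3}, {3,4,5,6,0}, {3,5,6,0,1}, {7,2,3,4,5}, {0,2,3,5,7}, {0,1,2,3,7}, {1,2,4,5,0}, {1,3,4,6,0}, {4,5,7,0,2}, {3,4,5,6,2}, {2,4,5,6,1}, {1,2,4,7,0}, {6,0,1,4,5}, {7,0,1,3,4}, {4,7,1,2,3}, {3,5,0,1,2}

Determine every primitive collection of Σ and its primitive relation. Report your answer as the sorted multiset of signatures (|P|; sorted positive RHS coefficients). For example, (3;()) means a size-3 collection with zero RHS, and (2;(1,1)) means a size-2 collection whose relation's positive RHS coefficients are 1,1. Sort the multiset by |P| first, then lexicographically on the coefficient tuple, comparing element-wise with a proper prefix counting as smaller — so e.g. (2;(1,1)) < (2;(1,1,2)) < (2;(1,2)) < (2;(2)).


Minimal non-faces — 5 found among 8 rays, 18 max cones:

  P = {6,7}:  v_{6} + v_{7} = v_{2} + v_{3} + v_{4} ; sig = (2;(1,1,1))
  P = {1,5,7}:  v_{1} + v_{5} + v_{7} = v_{2} ; sig = (3;(1))
  P = {0,2,6}:  v_{0} + v_{2} + v_{6} = v_{1} + v_{5} ; sig = (3;(1,1))
  P = {0,2,3,4}:  v_{0} + v_{2} + v_{3} + v_{4} = 0 ; sig = (4;())
  P = {1,3,4,5}:  v_{1} + v_{3} + v_{4} + v_{5} = v_{6} ; sig = (4;(1))

so the primitive-relation signature multiset is
    (2;(1,1,1))
    (3;(1))
    (3;(1,1))
    (4;())
    (4;(1))


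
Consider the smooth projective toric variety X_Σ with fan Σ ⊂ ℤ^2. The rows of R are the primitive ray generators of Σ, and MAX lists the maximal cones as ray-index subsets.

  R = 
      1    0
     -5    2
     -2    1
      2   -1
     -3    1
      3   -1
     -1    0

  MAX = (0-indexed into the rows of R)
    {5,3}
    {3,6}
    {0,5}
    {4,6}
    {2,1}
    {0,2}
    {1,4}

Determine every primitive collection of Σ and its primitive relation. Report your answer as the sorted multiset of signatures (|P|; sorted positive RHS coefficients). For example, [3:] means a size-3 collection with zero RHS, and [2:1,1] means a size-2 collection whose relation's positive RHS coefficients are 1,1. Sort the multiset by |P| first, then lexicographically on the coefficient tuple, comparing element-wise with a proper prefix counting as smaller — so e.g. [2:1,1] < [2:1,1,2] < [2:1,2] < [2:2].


14 minimal non-faces of Δ(Σ) (on 7 rays):

  {0,6}:  v_{0} + v_{6} = 0  so sig = [2:]
  {2,3}:  v_{2} + v_{3} = 0  so sig = [2:]
  {4,5}:  v_{4} + v_{5} = 0  so sig = [2:]
  {0,3}:  v_{0} + v_{3} = v_{5}  so sig = [2:1]
  {0,4}:  v_{0} + v_{4} = v_{2}  so sig = [2:1]
  {1,3}:  v_{1} + v_{3} = v_{4}  so sig = [2:1]
  {1,5}:  v_{1} + v_{5} = v_{2}  so sig = [2:1]
  {2,4}:  v_{2} + v_{4} = v_{1}  so sig = [2:1]
  {2,5}:  v_{2} + v_{5} = v_{0}  so sig = [2:1]
  {2,6}:  v_{2} + v_{6} = v_{4}  so sig = [2:1]
  {3,4}:  v_{3} + v_{4} = v_{6}  so sig = [2:1]
  {5,6}:  v_{5} + v_{6} = v_{3}  so sig = [2:1]
  {0,1}:  v_{0} + v_{1} = 2·v_{2}  so sig = [2:2]
  {1,6}:  v_{1} + v_{6} = 2·v_{4}  so sig = [2:2]

Hence PRS(X_Σ) =
{ [2:] ×3,  [2:1] ×9,  [2:2] ×2 }


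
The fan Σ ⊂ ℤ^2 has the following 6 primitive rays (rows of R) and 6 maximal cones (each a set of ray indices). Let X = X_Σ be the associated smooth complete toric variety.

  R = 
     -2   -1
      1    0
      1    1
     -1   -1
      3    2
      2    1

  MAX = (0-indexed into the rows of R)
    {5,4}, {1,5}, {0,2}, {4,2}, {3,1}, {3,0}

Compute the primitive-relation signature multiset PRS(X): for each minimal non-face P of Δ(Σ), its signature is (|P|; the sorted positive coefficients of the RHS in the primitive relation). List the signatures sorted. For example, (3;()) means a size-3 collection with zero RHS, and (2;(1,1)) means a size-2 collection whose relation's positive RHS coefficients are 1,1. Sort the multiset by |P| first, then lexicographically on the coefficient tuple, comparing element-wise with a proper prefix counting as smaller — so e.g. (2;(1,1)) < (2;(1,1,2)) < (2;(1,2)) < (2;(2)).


Σ has 9 primitive collections:

  {0,5}:  v_{0} + v_{5} = 0 — sig = (2;())
  {2,3}:  v_{2} + v_{3} = 0 — sig = (2;())
  {0,1}:  v_{0} + v_{1} = v_{3} — sig = (2;(1))
  {0,4}:  v_{0} + v_{4} = v_{2} — sig = (2;(1))
  {1,2}:  v_{1} + v_{2} = v_{5} — sig = (2;(1))
  {2,5}:  v_{2} + v_{5} = v_{4} — sig = (2;(1))
  {3,4}:  v_{3} + v_{4} = v_{5} — sig = (2;(1))
  {3,5}:  v_{3} + v_{5} = v_{1} — sig = (2;(1))
  {1,4}:  v_{1} + v_{4} = 2·v_{5} — sig = (2;(2))

Signatures (|P|; sorted positive RHS coefficients), sorted:
    |P|=2: 9 collections, coeffs (), (), (1), (1), (1), (1), (1), (1), (2)


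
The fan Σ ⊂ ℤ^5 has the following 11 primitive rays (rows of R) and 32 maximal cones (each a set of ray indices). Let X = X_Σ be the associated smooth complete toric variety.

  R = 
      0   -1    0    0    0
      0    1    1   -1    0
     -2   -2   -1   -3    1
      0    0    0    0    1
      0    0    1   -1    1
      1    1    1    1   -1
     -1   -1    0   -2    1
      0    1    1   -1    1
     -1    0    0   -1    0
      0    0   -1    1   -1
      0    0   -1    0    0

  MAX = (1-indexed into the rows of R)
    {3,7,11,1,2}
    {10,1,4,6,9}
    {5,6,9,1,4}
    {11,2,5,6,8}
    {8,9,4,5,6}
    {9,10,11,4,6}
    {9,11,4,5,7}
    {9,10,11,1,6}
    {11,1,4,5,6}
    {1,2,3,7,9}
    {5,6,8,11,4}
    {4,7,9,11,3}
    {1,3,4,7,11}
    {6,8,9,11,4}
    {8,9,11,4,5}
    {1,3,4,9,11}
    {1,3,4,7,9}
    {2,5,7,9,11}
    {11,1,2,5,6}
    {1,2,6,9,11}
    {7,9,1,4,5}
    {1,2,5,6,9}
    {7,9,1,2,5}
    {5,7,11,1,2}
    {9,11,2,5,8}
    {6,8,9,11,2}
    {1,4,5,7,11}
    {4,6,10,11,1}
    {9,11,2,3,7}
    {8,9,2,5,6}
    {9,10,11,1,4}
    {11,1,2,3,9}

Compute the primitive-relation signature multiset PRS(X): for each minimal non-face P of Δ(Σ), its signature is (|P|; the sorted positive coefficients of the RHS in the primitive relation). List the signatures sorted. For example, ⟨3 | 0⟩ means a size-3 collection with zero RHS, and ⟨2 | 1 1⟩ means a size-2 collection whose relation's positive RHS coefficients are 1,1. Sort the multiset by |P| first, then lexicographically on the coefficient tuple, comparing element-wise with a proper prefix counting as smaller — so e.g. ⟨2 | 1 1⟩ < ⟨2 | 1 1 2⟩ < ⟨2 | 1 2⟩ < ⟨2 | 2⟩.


Δ(Σ) — 11 vertices, 16 min non-faces:

  P={5,10}:  v_{5} + v_{10} = 0  →  sig = ⟨2 | 0⟩
  P={1,8}:  v_{1} + v_{8} = v_{5}  →  sig = ⟨2 | 1⟩
  P={2,4}:  v_{2} + v_{4} = v_{8}  →  sig = ⟨2 | 1⟩
  P={6,7}:  v_{6} + v_{7} = v_{1} + v_{2}  →  sig = ⟨2 | 1 1⟩
  P={2,10}:  v_{2} + v_{10} = v_{6} + v_{9} + v_{11}  →  sig = ⟨2 | 1 1 1⟩
  P={7,10}:  v_{7} + v_{10} = v_{1} + v_{9} + v_{11}  →  sig = ⟨2 | 1 1 1⟩
  P={3,8}:  v_{3} + v_{8} = v_{5} + v_{7} + v_{9} + v_{11}  →  sig = ⟨2 | 1 1 1 1⟩
  P={8,10}:  v_{8} + v_{10} = v_{4} + v_{6} + v_{9} + v_{11}  →  sig = ⟨2 | 1 1 1 1⟩
  P={3,6}:  v_{3} + v_{6} = 2·v_{1} + v_{2} + v_{9} + v_{11}  →  sig = ⟨2 | 1 1 1 2⟩
  P={7,8}:  v_{7} + v_{8} = 2·v_{5} + v_{9} + v_{11}  →  sig = ⟨2 | 1 1 2⟩
  P={3,5}:  v_{3} + v_{5} = 2·v_{7}  →  sig = ⟨2 | 2⟩
  P={3,10}:  v_{3} + v_{10} = 2·v_{1} + 2·v_{9} + 2·v_{11}  →  sig = ⟨2 | 2 2 2⟩
  P={1,5,9,11}:  v_{1} + v_{5} + v_{9} + v_{11} = v_{7}  →  sig = ⟨4 | 1⟩
  P={1,7,9,11}:  v_{1} + v_{7} + v_{9} + v_{11} = v_{3}  →  sig = ⟨4 | 1⟩
  P={5,6,9,11}:  v_{5} + v_{6} + v_{9} + v_{11} = v_{2}  →  sig = ⟨4 | 1⟩
  P={1,4,6,9,11}:  v_{1} + v_{4} + v_{6} + v_{9} + v_{11} = 0  →  sig = ⟨5 | 0⟩

Signatures (|P|; sorted positive RHS coefficients), sorted:
[⟨2 | 0⟩, ⟨2 | 1⟩, ⟨2 | 1⟩, ⟨2 | 1 1⟩, ⟨2 | 1 1 1⟩, ⟨2 | 1 1 1⟩, ⟨2 | 1 1 1 1⟩, ⟨2 | 1 1 1 1⟩, ⟨2 | 1 1 1 2⟩, ⟨2 | 1 1 2⟩, ⟨2 | 2⟩, ⟨2 | 2 2 2⟩, ⟨4 | 1⟩, ⟨4 | 1⟩, ⟨4 | 1⟩, ⟨5 | 0⟩]


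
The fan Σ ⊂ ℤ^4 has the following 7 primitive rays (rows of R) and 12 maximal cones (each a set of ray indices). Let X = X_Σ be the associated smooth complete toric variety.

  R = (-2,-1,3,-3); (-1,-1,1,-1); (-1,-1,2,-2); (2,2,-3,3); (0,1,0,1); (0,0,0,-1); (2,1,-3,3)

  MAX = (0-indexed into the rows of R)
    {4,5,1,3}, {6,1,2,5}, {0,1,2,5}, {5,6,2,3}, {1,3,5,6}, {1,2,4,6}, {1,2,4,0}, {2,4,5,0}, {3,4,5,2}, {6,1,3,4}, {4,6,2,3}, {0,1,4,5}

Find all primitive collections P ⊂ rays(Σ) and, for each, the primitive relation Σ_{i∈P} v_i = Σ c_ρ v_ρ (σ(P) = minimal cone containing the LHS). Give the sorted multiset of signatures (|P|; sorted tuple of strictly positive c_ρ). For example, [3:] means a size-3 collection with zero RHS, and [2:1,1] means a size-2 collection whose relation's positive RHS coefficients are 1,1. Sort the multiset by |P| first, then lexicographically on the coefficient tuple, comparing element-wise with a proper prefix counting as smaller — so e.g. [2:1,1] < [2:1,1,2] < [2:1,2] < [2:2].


The 5 primitive collections of Σ (r=7, n=4):

  P={0,6}:  v_{0} + v_{6} = 0  so sig = [2:]
  P={0,3}:  v_{0} + v_{3} = v_{4} + v_{5}  so sig = [2:1,1]
  P={1,2,3}:  v_{1} + v_{2} + v_{3} = 0  so sig = [3:]
  P={4,5,6}:  v_{4} + v_{5} + v_{6} = v_{3}  so sig = [3:1]
  P={1,2,4,5}:  v_{1} + v_{2} + v_{4} + v_{5} = v_{0}  so sig = [4:1]

Signatures (|P|; sorted positive RHS coefficients), sorted:
    [2:]
    [2:1,1]
    [3:]
    [3:1]
    [4:1]


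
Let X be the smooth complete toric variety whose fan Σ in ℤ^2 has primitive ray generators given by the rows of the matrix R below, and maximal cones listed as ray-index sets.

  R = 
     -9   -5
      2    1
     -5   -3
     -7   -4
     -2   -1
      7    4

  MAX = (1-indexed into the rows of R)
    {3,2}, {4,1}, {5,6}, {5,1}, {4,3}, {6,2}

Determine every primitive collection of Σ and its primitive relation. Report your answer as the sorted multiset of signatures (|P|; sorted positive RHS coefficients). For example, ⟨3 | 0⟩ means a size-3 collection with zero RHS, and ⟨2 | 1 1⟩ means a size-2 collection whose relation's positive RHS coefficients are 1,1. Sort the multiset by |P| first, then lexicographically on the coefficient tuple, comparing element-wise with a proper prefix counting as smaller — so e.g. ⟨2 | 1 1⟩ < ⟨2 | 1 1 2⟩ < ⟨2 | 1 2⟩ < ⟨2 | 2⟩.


Minimal non-faces — 9 found among 6 rays, 6 max cones:

  {2,5}:  v_{2} + v_{5} = 0  so sig = ⟨2 | 0⟩
  {4,6}:  v_{4} + v_{6} = 0  so sig = ⟨2 | 0⟩
  {1,2}:  v_{1} + v_{2} = v_{4}  so sig = ⟨2 | 1⟩
  {1,6}:  v_{1} + v_{6} = v_{5}  so sig = ⟨2 | 1⟩
  {2,4}:  v_{2} + v_{4} = v_{3}  so sig = ⟨2 | 1⟩
  {3,5}:  v_{3} + v_{5} = v_{4}  so sig = ⟨2 | 1⟩
  {3,6}:  v_{3} + v_{6} = v_{2}  so sig = ⟨2 | 1⟩
  {4,5}:  v_{4} + v_{5} = v_{1}  so sig = ⟨2 | 1⟩
  {1,3}:  v_{1} + v_{3} = 2·v_{4}  so sig = ⟨2 | 2⟩

Sorted signature multiset PRS(X):
[⟨2 | 0⟩, ⟨2 | 0⟩, ⟨2 | 1⟩, ⟨2 | 1⟩, ⟨2 | 1⟩, ⟨2 | 1⟩, ⟨2 | 1⟩, ⟨2 | 1⟩, ⟨2 | 2⟩]


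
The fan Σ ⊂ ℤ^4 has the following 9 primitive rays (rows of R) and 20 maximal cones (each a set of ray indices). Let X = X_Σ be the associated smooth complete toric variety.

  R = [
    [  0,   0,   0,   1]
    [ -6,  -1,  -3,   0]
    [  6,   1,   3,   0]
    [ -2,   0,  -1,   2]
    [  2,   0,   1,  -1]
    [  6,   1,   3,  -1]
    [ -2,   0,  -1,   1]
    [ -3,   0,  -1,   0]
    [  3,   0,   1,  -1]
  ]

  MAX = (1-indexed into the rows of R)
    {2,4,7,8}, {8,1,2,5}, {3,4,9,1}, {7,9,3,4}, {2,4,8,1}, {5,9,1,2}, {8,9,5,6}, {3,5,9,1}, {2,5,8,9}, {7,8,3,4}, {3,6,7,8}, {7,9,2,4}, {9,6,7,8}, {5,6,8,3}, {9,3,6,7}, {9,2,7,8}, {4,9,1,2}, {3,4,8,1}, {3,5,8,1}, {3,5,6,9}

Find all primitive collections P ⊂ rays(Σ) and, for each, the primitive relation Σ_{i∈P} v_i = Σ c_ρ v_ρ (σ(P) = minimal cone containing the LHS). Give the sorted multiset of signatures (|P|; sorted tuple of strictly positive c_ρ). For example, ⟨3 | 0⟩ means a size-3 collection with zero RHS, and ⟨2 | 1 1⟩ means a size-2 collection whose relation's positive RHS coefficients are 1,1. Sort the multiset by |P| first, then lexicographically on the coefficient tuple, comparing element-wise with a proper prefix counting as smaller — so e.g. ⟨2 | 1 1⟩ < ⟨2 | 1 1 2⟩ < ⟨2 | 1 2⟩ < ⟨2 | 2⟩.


The 10 primitive collections of Σ (r=9, n=4):

  P={2,3}:  v_{2} + v_{3} = 0  so sig = ⟨2 | 0⟩
  P={5,7}:  v_{5} + v_{7} = 0  so sig = ⟨2 | 0⟩
  P={1,6}:  v_{1} + v_{6} = v_{3}  so sig = ⟨2 | 1⟩
  P={1,7}:  v_{1} + v_{7} = v_{4}  so sig = ⟨2 | 1⟩
  P={4,5}:  v_{4} + v_{5} = v_{1}  so sig = ⟨2 | 1⟩
  P={2,6}:  v_{2} + v_{6} = v_{8} + v_{9}  so sig = ⟨2 | 1 1⟩
  P={4,6}:  v_{4} + v_{6} = v_{3} + v_{7}  so sig = ⟨2 | 1 1⟩
  P={1,8,9}:  v_{1} + v_{8} + v_{9} = 0  so sig = ⟨3 | 0⟩
  P={3,8,9}:  v_{3} + v_{8} + v_{9} = v_{6}  so sig = ⟨3 | 1⟩
  P={4,8,9}:  v_{4} + v_{8} + v_{9} = v_{7}  so sig = ⟨3 | 1⟩

so the primitive-relation signature multiset is
[⟨2 | 0⟩, ⟨2 | 0⟩, ⟨2 | 1⟩, ⟨2 | 1⟩, ⟨2 | 1⟩, ⟨2 | 1 1⟩, ⟨2 | 1 1⟩, ⟨3 | 0⟩, ⟨3 | 1⟩, ⟨3 | 1⟩]


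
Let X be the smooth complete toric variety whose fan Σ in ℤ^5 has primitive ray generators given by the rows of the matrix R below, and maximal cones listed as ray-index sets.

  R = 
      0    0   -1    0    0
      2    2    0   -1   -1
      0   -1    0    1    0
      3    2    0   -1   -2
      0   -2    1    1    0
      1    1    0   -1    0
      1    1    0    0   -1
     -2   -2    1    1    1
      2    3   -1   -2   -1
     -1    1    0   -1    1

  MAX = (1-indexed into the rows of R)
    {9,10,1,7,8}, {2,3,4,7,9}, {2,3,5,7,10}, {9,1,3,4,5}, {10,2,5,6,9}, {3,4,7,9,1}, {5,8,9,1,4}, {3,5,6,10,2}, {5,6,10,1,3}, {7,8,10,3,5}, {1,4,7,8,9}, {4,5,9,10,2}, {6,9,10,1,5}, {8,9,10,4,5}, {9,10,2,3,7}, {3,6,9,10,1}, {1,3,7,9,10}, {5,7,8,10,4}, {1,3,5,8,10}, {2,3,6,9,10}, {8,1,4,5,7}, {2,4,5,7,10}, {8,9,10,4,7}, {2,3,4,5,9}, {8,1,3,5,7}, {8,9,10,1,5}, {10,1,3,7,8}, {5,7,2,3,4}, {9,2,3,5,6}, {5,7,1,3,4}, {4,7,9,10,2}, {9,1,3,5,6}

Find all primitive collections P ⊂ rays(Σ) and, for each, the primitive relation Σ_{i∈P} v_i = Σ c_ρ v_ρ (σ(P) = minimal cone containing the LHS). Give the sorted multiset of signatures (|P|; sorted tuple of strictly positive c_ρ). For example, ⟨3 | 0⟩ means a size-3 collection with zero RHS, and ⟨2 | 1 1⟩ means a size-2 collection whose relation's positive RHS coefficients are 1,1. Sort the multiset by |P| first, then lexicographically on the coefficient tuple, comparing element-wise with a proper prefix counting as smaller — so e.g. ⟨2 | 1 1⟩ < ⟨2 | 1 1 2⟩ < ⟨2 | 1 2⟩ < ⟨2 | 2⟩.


12 collections generate NE(X_Σ); each relation:

  P={6,7}:  v_{6} + v_{7} = v_{2}  ⟹  sig = ⟨2 | 1⟩
  P={1,2}:  v_{1} + v_{2} = v_{3} + v_{9}  ⟹  sig = ⟨2 | 1 1⟩
  P={6,8}:  v_{6} + v_{8} = v_{5} + v_{10}  ⟹  sig = ⟨2 | 1 1⟩
  P={2,8}:  v_{2} + v_{8} = v_{5} + v_{7} + v_{10}  ⟹  sig = ⟨2 | 1 1 1⟩
  P={4,6}:  v_{4} + v_{6} = v_{2} + v_{5} + v_{9}  ⟹  sig = ⟨2 | 1 1 1⟩
  P={3,8,9}:  v_{3} + v_{8} + v_{9} = 0  ⟹  sig = ⟨3 | 0⟩
  P={1,4,10}:  v_{1} + v_{4} + v_{10} = v_{9}  ⟹  sig = ⟨3 | 1⟩
  P={3,4,10}:  v_{3} + v_{4} + v_{10} = v_{2}  ⟹  sig = ⟨3 | 1⟩
  P={5,7,9}:  v_{5} + v_{7} + v_{9} = v_{4}  ⟹  sig = ⟨3 | 1⟩
  P={3,4,8}:  v_{3} + v_{4} + v_{8} = v_{5} + v_{7}  ⟹  sig = ⟨3 | 1 1⟩
  P={1,5,7,10}:  v_{1} + v_{5} + v_{7} + v_{10} = 0  ⟹  sig = ⟨4 | 0⟩
  P={3,5,9,10}:  v_{3} + v_{5} + v_{9} + v_{10} = v_{6}  ⟹  sig = ⟨4 | 1⟩

Signatures (|P|; sorted positive RHS coefficients), sorted:
[⟨2 | 1⟩, ⟨2 | 1 1⟩, ⟨2 | 1 1⟩, ⟨2 | 1 1 1⟩, ⟨2 | 1 1 1⟩, ⟨3 | 0⟩, ⟨3 | 1⟩, ⟨3 | 1⟩, ⟨3 | 1⟩, ⟨3 | 1 1⟩, ⟨4 | 0⟩, ⟨4 | 1⟩]


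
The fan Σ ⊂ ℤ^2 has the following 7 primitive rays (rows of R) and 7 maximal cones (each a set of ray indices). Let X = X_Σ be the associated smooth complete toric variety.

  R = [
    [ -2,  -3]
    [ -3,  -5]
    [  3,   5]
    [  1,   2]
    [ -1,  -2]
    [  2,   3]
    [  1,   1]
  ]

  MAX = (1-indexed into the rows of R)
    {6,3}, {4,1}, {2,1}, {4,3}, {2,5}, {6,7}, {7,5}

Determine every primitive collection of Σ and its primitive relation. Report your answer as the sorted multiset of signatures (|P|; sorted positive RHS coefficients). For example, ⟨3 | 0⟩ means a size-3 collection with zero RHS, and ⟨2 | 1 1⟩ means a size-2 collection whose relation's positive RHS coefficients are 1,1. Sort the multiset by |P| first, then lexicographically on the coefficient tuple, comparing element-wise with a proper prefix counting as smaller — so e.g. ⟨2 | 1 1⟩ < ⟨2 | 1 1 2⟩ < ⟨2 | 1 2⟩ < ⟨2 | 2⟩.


Δ(Σ) — 7 vertices, 14 min non-faces:

  • {1,6}:  v_{1} + v_{6} = 0 ; sig = ⟨2 | 0⟩
  • {2,3}:  v_{2} + v_{3} = 0 ; sig = ⟨2 | 0⟩
  • {4,5}:  v_{4} + v_{5} = 0 ; sig = ⟨2 | 0⟩
  • {1,3}:  v_{1} + v_{3} = v_{4} ; sig = ⟨2 | 1⟩
  • {1,5}:  v_{1} + v_{5} = v_{2} ; sig = ⟨2 | 1⟩
  • {1,7}:  v_{1} + v_{7} = v_{5} ; sig = ⟨2 | 1⟩
  • {2,4}:  v_{2} + v_{4} = v_{1} ; sig = ⟨2 | 1⟩
  • {2,6}:  v_{2} + v_{6} = v_{5} ; sig = ⟨2 | 1⟩
  • {3,5}:  v_{3} + v_{5} = v_{6} ; sig = ⟨2 | 1⟩
  • {4,6}:  v_{4} + v_{6} = v_{3} ; sig = ⟨2 | 1⟩
  • {4,7}:  v_{4} + v_{7} = v_{6} ; sig = ⟨2 | 1⟩
  • {5,6}:  v_{5} + v_{6} = v_{7} ; sig = ⟨2 | 1⟩
  • {2,7}:  v_{2} + v_{7} = 2·v_{5} ; sig = ⟨2 | 2⟩
  • {3,7}:  v_{3} + v_{7} = 2·v_{6} ; sig = ⟨2 | 2⟩

so the primitive-relation signature multiset is
    ⟨2 | 0⟩
    ⟨2 | 0⟩
    ⟨2 | 0⟩
    ⟨2 | 1⟩
    ⟨2 | 1⟩
    ⟨2 | 1⟩
    ⟨2 | 1⟩
    ⟨2 | 1⟩
    ⟨2 | 1⟩
    ⟨2 | 1⟩
    ⟨2 | 1⟩
    ⟨2 | 1⟩
    ⟨2 | 2⟩
    ⟨2 | 2⟩


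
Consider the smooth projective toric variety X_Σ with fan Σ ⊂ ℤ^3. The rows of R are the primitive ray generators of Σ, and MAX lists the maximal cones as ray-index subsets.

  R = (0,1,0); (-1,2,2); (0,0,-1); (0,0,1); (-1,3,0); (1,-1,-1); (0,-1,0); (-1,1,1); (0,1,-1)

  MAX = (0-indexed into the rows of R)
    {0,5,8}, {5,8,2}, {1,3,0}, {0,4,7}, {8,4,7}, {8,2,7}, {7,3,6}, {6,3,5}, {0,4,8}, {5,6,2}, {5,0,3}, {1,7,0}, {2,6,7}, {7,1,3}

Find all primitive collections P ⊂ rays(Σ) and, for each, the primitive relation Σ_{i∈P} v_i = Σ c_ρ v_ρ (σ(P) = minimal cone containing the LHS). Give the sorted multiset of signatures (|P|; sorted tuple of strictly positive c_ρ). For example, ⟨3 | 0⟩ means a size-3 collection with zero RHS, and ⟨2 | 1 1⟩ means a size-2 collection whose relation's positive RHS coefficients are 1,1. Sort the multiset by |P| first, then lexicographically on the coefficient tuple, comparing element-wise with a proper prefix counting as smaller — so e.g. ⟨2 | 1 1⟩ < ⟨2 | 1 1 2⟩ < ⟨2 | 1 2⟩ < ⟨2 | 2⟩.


17 minimal non-faces of Δ(Σ) (on 9 rays):

  P={0,6}:  v_{0} + v_{6} = 0  ⟹  sig = ⟨2 | 0⟩
  P={2,3}:  v_{2} + v_{3} = 0  ⟹  sig = ⟨2 | 0⟩
  P={5,7}:  v_{5} + v_{7} = 0  ⟹  sig = ⟨2 | 0⟩
  P={0,2}:  v_{0} + v_{2} = v_{8}  ⟹  sig = ⟨2 | 1⟩
  P={3,8}:  v_{3} + v_{8} = v_{0}  ⟹  sig = ⟨2 | 1⟩
  P={6,8}:  v_{6} + v_{8} = v_{2}  ⟹  sig = ⟨2 | 1⟩
  P={1,2}:  v_{1} + v_{2} = v_{0} + v_{7}  ⟹  sig = ⟨2 | 1 1⟩
  P={1,5}:  v_{1} + v_{5} = v_{0} + v_{3}  ⟹  sig = ⟨2 | 1 1⟩
  P={1,6}:  v_{1} + v_{6} = v_{3} + v_{7}  ⟹  sig = ⟨2 | 1 1⟩
  P={4,5}:  v_{4} + v_{5} = v_{0} + v_{8}  ⟹  sig = ⟨2 | 1 1⟩
  P={4,6}:  v_{4} + v_{6} = v_{7} + v_{8}  ⟹  sig = ⟨2 | 1 1⟩
  P={1,8}:  v_{1} + v_{8} = 2·v_{0} + v_{7}  ⟹  sig = ⟨2 | 1 2⟩
  P={2,4}:  v_{2} + v_{4} = v_{7} + 2·v_{8}  ⟹  sig = ⟨2 | 1 2⟩
  P={3,4}:  v_{3} + v_{4} = 2·v_{0} + v_{7}  ⟹  sig = ⟨2 | 1 2⟩
  P={1,4}:  v_{1} + v_{4} = 3·v_{0} + 2·v_{7}  ⟹  sig = ⟨2 | 2 3⟩
  P={0,3,7}:  v_{0} + v_{3} + v_{7} = v_{1}  ⟹  sig = ⟨3 | 1⟩
  P={0,7,8}:  v_{0} + v_{7} + v_{8} = v_{4}  ⟹  sig = ⟨3 | 1⟩

Sorted signature multiset PRS(X):
{ ⟨2 | 0⟩ ×3,  ⟨2 | 1⟩ ×3,  ⟨2 | 1 1⟩ ×5,  ⟨2 | 1 2⟩ ×3,  ⟨2 | 2 3⟩,  ⟨3 | 1⟩ ×2 }


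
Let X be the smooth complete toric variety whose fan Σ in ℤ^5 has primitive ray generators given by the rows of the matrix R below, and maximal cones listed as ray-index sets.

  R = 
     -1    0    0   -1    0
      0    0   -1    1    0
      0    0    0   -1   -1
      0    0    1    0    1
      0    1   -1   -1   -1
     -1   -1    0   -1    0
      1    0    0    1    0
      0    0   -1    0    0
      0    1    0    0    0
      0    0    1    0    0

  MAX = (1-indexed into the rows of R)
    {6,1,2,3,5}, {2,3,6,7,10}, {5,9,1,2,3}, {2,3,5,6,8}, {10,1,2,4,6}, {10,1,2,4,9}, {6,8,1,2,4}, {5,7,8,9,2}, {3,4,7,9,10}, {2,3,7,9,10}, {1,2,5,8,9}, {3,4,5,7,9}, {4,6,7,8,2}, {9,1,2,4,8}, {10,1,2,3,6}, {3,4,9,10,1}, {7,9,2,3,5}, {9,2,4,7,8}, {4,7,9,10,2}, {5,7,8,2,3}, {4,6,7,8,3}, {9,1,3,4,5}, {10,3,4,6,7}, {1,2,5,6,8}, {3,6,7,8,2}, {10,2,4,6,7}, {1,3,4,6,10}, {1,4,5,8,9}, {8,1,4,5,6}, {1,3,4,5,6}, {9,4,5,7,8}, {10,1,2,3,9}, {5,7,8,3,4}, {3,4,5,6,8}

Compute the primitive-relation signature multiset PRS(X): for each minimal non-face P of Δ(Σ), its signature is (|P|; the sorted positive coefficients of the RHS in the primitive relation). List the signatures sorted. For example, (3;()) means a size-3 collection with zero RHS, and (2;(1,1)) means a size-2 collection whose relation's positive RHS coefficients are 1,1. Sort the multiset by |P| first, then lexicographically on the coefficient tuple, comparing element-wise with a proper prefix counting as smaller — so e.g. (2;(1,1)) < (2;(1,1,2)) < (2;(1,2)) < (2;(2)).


Minimal non-faces — 9 found among 10 rays, 34 max cones:

  • {1,7}:  v_{1} + v_{7} = 0 — sig = (2;())
  • {8,10}:  v_{8} + v_{10} = 0 — sig = (2;())
  • {6,9}:  v_{6} + v_{9} = v_{1} — sig = (2;(1))
  • {5,10}:  v_{5} + v_{10} = v_{3} + v_{9} — sig = (2;(1,1))
  • {2,3,4}:  v_{2} + v_{3} + v_{4} = 0 — sig = (3;())
  • {3,8,9}:  v_{3} + v_{8} + v_{9} = v_{5} — sig = (3;(1))
  • {1,3,8}:  v_{1} + v_{3} + v_{8} = v_{5} + v_{6} — sig = (3;(1,1))
  • {2,4,5}:  v_{2} + v_{4} + v_{5} = v_{8} + v_{9} — sig = (3;(1,1))
  • {5,6,7}:  v_{5} + v_{6} + v_{7} = v_{3} + v_{8} — sig = (3;(1,1))

Signatures (|P|; sorted positive RHS coefficients), sorted:
    |P|=2: 4 collections, coeffs (), (), (1), (1,1)
    |P|=3: 5 collections, coeffs (), (1), (1,1), (1,1), (1,1)


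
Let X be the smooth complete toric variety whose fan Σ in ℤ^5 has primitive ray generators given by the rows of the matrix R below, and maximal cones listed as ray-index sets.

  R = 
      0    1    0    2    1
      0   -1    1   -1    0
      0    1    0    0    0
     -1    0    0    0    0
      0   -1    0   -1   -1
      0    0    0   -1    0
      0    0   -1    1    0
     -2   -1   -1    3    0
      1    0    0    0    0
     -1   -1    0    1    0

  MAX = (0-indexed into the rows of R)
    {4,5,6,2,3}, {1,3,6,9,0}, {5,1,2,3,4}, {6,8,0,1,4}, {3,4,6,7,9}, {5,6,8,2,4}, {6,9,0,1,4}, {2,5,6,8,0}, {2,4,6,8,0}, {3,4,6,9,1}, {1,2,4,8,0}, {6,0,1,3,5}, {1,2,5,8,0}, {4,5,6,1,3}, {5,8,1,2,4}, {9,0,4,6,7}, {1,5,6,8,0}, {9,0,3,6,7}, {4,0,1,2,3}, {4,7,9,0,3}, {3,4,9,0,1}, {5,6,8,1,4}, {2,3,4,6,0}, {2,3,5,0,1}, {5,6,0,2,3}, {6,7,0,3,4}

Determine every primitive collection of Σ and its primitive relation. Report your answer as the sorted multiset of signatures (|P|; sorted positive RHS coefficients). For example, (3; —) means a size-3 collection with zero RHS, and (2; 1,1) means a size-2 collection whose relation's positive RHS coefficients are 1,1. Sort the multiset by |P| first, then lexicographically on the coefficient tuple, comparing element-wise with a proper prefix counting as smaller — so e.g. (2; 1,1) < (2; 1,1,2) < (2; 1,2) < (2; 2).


Δ(Σ) — 10 vertices, 12 min non-faces:

  P = {3,8}:  v_{3} + v_{8} = 0  ⟹  sig = (2; —)
  P = {2,9}:  v_{2} + v_{9} = v_{0} + v_{3} + v_{4}  ⟹  sig = (2; 1,1,1)
  P = {5,7}:  v_{5} + v_{7} = v_{3} + v_{6} + v_{9}  ⟹  sig = (2; 1,1,1)
  P = {5,9}:  v_{5} + v_{9} = v_{1} + v_{3} + v_{6}  ⟹  sig = (2; 1,1,1)
  P = {7,8}:  v_{7} + v_{8} = v_{0} + v_{4} + v_{6} + v_{9}  ⟹  sig = (2; 1,1,1,1)
  P = {8,9}:  v_{8} + v_{9} = v_{0} + v_{1} + v_{4} + v_{6}  ⟹  sig = (2; 1,1,1,1)
  P = {2,7}:  v_{2} + v_{7} = 2·v_{0} + 2·v_{3} + 2·v_{4} + v_{6}  ⟹  sig = (2; 1,2,2,2)
  P = {1,7}:  v_{1} + v_{7} = 2·v_{9}  ⟹  sig = (2; 2)
  P = {0,4,5}:  v_{0} + v_{4} + v_{5} = 0  ⟹  sig = (3; —)
  P = {1,2,6}:  v_{1} + v_{2} + v_{6} = 0  ⟹  sig = (3; —)
  P = {0,1,3,4,6}:  v_{0} + v_{1} + v_{3} + v_{4} + v_{6} = v_{9}  ⟹  sig = (5; 1)
  P = {0,3,4,6,9}:  v_{0} + v_{3} + v_{4} + v_{6} + v_{9} = v_{7}  ⟹  sig = (5; 1)

Hence PRS(X_Σ) =
    (2; —)
    (2; 1,1,1)
    (2; 1,1,1)
    (2; 1,1,1)
    (2; 1,1,1,1)
    (2; 1,1,1,1)
    (2; 1,2,2,2)
    (2; 2)
    (3; —)
    (3; —)
    (5; 1)
    (5; 1)


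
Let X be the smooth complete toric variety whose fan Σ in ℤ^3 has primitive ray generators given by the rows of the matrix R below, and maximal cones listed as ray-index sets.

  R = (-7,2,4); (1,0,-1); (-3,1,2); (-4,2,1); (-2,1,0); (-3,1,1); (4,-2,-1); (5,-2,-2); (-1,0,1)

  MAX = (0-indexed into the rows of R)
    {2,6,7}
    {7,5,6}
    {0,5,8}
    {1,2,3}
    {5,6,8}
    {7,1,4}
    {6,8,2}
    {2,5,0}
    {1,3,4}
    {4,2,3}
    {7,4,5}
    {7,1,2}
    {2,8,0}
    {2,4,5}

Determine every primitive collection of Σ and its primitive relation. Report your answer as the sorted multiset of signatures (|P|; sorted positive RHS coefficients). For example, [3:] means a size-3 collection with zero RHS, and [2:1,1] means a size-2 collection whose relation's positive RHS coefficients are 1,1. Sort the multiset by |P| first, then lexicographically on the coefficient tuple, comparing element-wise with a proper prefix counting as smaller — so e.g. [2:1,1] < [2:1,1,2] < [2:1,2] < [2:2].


|primitive collections| = 20. Relations:

  P={1,8}:  v_{1} + v_{8} = 0  ⟹  sig = [2:]
  P={3,6}:  v_{3} + v_{6} = 0  ⟹  sig = [2:]
  P={1,5}:  v_{1} + v_{5} = v_{4}  ⟹  sig = [2:1]
  P={1,6}:  v_{1} + v_{6} = v_{7}  ⟹  sig = [2:1]
  P={3,7}:  v_{3} + v_{7} = v_{1}  ⟹  sig = [2:1]
  P={4,8}:  v_{4} + v_{8} = v_{5}  ⟹  sig = [2:1]
  P={7,8}:  v_{7} + v_{8} = v_{6}  ⟹  sig = [2:1]
  P={0,1}:  v_{0} + v_{1} = v_{2} + v_{5}  ⟹  sig = [2:1,1]
  P={3,8}:  v_{3} + v_{8} = v_{2} + v_{4}  ⟹  sig = [2:1,1]
  P={4,6}:  v_{4} + v_{6} = v_{5} + v_{7}  ⟹  sig = [2:1,1]
  P={0,3}:  v_{0} + v_{3} = 2·v_{2} + v_{4} + v_{5}  ⟹  sig = [2:1,1,2]
  P={0,4}:  v_{0} + v_{4} = v_{2} + 2·v_{5}  ⟹  sig = [2:1,2]
  P={3,5}:  v_{3} + v_{5} = v_{2} + 2·v_{4}  ⟹  sig = [2:1,2]
  P={0,7}:  v_{0} + v_{7} = 2·v_{8}  ⟹  sig = [2:2]
  P={0,6}:  v_{0} + v_{6} = 3·v_{8}  ⟹  sig = [2:3]
  P={2,4,7}:  v_{2} + v_{4} + v_{7} = 0  ⟹  sig = [3:]
  P={1,2,4}:  v_{1} + v_{2} + v_{4} = v_{3}  ⟹  sig = [3:1]
  P={2,5,7}:  v_{2} + v_{5} + v_{7} = v_{8}  ⟹  sig = [3:1]
  P={2,5,8}:  v_{2} + v_{5} + v_{8} = v_{0}  ⟹  sig = [3:1]
  P={2,5,6}:  v_{2} + v_{5} + v_{6} = 2·v_{8}  ⟹  sig = [3:2]

so the primitive-relation signature multiset is
[[2:], [2:], [2:1], [2:1], [2:1], [2:1], [2:1], [2:1,1], [2:1,1], [2:1,1], [2:1,1,2], [2:1,2], [2:1,2], [2:2], [2:3], [3:], [3:1], [3:1], [3:1], [3:2]]


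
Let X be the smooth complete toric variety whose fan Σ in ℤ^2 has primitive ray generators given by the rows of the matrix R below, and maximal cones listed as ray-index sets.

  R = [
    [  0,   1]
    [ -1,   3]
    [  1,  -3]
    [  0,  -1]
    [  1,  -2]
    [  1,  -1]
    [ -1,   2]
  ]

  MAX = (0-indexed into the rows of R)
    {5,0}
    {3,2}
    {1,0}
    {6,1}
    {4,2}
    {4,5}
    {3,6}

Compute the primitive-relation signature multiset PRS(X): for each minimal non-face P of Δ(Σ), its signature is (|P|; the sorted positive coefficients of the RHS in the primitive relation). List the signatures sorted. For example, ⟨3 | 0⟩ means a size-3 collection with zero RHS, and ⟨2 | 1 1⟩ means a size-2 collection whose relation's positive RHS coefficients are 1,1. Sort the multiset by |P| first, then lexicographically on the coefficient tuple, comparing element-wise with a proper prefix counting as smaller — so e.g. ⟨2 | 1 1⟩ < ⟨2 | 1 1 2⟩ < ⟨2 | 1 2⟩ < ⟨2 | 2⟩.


Primitive collections (14):

  P={0,3}:  v_{0} + v_{3} = 0  ⟹  sig = ⟨2 | 0⟩
  P={1,2}:  v_{1} + v_{2} = 0  ⟹  sig = ⟨2 | 0⟩
  P={4,6}:  v_{4} + v_{6} = 0  ⟹  sig = ⟨2 | 0⟩
  P={0,2}:  v_{0} + v_{2} = v_{4}  ⟹  sig = ⟨2 | 1⟩
  P={0,4}:  v_{0} + v_{4} = v_{5}  ⟹  sig = ⟨2 | 1⟩
  P={0,6}:  v_{0} + v_{6} = v_{1}  ⟹  sig = ⟨2 | 1⟩
  P={1,3}:  v_{1} + v_{3} = v_{6}  ⟹  sig = ⟨2 | 1⟩
  P={1,4}:  v_{1} + v_{4} = v_{0}  ⟹  sig = ⟨2 | 1⟩
  P={2,6}:  v_{2} + v_{6} = v_{3}  ⟹  sig = ⟨2 | 1⟩
  P={3,4}:  v_{3} + v_{4} = v_{2}  ⟹  sig = ⟨2 | 1⟩
  P={3,5}:  v_{3} + v_{5} = v_{4}  ⟹  sig = ⟨2 | 1⟩
  P={5,6}:  v_{5} + v_{6} = v_{0}  ⟹  sig = ⟨2 | 1⟩
  P={1,5}:  v_{1} + v_{5} = 2·v_{0}  ⟹  sig = ⟨2 | 2⟩
  P={2,5}:  v_{2} + v_{5} = 2·v_{4}  ⟹  sig = ⟨2 | 2⟩

Signatures (|P|; sorted positive RHS coefficients), sorted:
    |P|=2: 14 collections, coeffs (), (), (), (1), (1), (1), (1), (1), (1), (1), (1), (1), (2), (2)


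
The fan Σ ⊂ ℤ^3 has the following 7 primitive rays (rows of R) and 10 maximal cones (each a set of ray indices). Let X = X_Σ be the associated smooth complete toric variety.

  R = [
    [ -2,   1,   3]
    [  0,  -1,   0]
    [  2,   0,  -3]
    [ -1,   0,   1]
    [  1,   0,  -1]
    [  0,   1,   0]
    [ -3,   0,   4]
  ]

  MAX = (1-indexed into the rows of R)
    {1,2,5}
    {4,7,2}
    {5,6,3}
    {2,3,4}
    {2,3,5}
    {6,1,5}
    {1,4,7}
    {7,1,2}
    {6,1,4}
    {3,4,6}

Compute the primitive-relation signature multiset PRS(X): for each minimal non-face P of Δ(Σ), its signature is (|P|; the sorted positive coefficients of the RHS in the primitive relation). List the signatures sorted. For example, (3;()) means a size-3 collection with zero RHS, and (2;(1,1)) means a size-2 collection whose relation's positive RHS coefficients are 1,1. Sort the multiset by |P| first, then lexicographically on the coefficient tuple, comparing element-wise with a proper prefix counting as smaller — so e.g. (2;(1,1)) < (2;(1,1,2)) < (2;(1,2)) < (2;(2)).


Δ(Σ) — 7 vertices, 7 min non-faces:

  P={2,6}:  v_{2} + v_{6} = 0  so sig = (2;())
  P={4,5}:  v_{4} + v_{5} = 0  so sig = (2;())
  P={1,3}:  v_{1} + v_{3} = v_{6}  so sig = (2;(1))
  P={3,7}:  v_{3} + v_{7} = v_{4}  so sig = (2;(1))
  P={5,7}:  v_{5} + v_{7} = v_{1} + v_{2}  so sig = (2;(1,1))
  P={6,7}:  v_{6} + v_{7} = v_{1} + v_{4}  so sig = (2;(1,1))
  P={1,2,4}:  v_{1} + v_{2} + v_{4} = v_{7}  so sig = (3;(1))

Sorted signature multiset PRS(X):
{ (2;()) ×2,  (2;(1)) ×2,  (2;(1,1)) ×2,  (3;(1)) }


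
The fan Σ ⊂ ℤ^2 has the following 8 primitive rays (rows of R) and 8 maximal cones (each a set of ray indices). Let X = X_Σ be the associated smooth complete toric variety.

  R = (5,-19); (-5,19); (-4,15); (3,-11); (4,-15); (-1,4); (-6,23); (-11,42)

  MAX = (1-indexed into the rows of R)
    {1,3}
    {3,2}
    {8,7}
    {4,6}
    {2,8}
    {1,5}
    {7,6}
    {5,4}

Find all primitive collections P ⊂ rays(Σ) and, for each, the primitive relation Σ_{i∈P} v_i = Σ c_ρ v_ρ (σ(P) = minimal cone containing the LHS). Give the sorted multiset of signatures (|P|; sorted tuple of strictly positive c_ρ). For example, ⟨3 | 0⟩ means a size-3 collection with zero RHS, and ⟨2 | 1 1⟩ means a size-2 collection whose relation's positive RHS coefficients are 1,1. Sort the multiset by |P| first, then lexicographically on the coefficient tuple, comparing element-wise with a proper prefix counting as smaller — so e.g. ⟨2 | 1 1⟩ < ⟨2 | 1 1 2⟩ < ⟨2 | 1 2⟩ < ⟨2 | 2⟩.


The 20 primitive collections of Σ (r=8, n=2):

  P={1,2}:  v_{1} + v_{2} = 0  →  sig = ⟨2 | 0⟩
  P={3,5}:  v_{3} + v_{5} = 0  →  sig = ⟨2 | 0⟩
  P={1,6}:  v_{1} + v_{6} = v_{5}  →  sig = ⟨2 | 1⟩
  P={1,7}:  v_{1} + v_{7} = v_{6}  →  sig = ⟨2 | 1⟩
  P={1,8}:  v_{1} + v_{8} = v_{7}  →  sig = ⟨2 | 1⟩
  P={2,5}:  v_{2} + v_{5} = v_{6}  →  sig = ⟨2 | 1⟩
  P={2,6}:  v_{2} + v_{6} = v_{7}  →  sig = ⟨2 | 1⟩
  P={2,7}:  v_{2} + v_{7} = v_{8}  →  sig = ⟨2 | 1⟩
  P={3,4}:  v_{3} + v_{4} = v_{6}  →  sig = ⟨2 | 1⟩
  P={3,6}:  v_{3} + v_{6} = v_{2}  →  sig = ⟨2 | 1⟩
  P={5,6}:  v_{5} + v_{6} = v_{4}  →  sig = ⟨2 | 1⟩
  P={5,8}:  v_{5} + v_{8} = v_{6} + v_{7}  →  sig = ⟨2 | 1 1⟩
  P={4,8}:  v_{4} + v_{8} = 2·v_{6} + v_{7}  →  sig = ⟨2 | 1 2⟩
  P={1,4}:  v_{1} + v_{4} = 2·v_{5}  →  sig = ⟨2 | 2⟩
  P={2,4}:  v_{2} + v_{4} = 2·v_{6}  →  sig = ⟨2 | 2⟩
  P={3,7}:  v_{3} + v_{7} = 2·v_{2}  →  sig = ⟨2 | 2⟩
  P={5,7}:  v_{5} + v_{7} = 2·v_{6}  →  sig = ⟨2 | 2⟩
  P={6,8}:  v_{6} + v_{8} = 2·v_{7}  →  sig = ⟨2 | 2⟩
  P={3,8}:  v_{3} + v_{8} = 3·v_{2}  →  sig = ⟨2 | 3⟩
  P={4,7}:  v_{4} + v_{7} = 3·v_{6}  →  sig = ⟨2 | 3⟩

so the primitive-relation signature multiset is
{ ⟨2 | 0⟩ ×2,  ⟨2 | 1⟩ ×9,  ⟨2 | 1 1⟩,  ⟨2 | 1 2⟩,  ⟨2 | 2⟩ ×5,  ⟨2 | 3⟩ ×2 }


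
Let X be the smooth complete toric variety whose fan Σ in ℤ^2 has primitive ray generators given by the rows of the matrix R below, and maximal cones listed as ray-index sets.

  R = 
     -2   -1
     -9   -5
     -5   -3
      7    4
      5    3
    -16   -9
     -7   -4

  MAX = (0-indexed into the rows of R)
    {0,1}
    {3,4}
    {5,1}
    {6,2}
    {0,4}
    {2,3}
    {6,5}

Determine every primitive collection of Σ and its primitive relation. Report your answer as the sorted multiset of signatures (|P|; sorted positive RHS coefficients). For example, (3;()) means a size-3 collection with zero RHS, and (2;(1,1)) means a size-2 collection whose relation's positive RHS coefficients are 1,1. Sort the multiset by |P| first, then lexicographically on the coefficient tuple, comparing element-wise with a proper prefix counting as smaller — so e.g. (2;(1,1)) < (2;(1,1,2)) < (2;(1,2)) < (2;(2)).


Primitive collections (14):

  {2,4}:  v_{2} + v_{4} = 0  so sig = (2;())
  {3,6}:  v_{3} + v_{6} = 0  so sig = (2;())
  {0,2}:  v_{0} + v_{2} = v_{6}  so sig = (2;(1))
  {0,3}:  v_{0} + v_{3} = v_{4}  so sig = (2;(1))
  {0,6}:  v_{0} + v_{6} = v_{1}  so sig = (2;(1))
  {1,3}:  v_{1} + v_{3} = v_{0}  so sig = (2;(1))
  {1,6}:  v_{1} + v_{6} = v_{5}  so sig = (2;(1))
  {3,5}:  v_{3} + v_{5} = v_{1}  so sig = (2;(1))
  {4,6}:  v_{4} + v_{6} = v_{0}  so sig = (2;(1))
  {4,5}:  v_{4} + v_{5} = v_{0} + v_{1}  so sig = (2;(1,1))
  {0,5}:  v_{0} + v_{5} = 2·v_{1}  so sig = (2;(2))
  {1,2}:  v_{1} + v_{2} = 2·v_{6}  so sig = (2;(2))
  {1,4}:  v_{1} + v_{4} = 2·v_{0}  so sig = (2;(2))
  {2,5}:  v_{2} + v_{5} = 3·v_{6}  so sig = (2;(3))

Sorted signature multiset PRS(X):
{ (2;()) ×2,  (2;(1)) ×7,  (2;(1,1)),  (2;(2)) ×3,  (2;(3)) }


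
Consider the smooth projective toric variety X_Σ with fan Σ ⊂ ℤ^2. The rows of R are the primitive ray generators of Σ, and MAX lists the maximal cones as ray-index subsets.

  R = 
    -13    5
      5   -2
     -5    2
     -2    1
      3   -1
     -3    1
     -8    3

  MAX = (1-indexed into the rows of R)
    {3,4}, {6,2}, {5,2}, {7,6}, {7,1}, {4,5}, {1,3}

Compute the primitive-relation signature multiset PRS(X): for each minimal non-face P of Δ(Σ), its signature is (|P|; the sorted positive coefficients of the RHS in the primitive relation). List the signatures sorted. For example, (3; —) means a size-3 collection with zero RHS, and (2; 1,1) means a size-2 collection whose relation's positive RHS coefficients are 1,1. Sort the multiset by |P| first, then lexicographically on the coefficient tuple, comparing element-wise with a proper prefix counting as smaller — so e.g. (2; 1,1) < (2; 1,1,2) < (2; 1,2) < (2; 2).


Σ has 14 primitive collections:

  P = {2,3}:  v_{2} + v_{3} = 0  ⟹  sig = (2; —)
  P = {5,6}:  v_{5} + v_{6} = 0  ⟹  sig = (2; —)
  P = {1,2}:  v_{1} + v_{2} = v_{7}  ⟹  sig = (2; 1)
  P = {2,4}:  v_{2} + v_{4} = v_{5}  ⟹  sig = (2; 1)
  P = {2,7}:  v_{2} + v_{7} = v_{6}  ⟹  sig = (2; 1)
  P = {3,5}:  v_{3} + v_{5} = v_{4}  ⟹  sig = (2; 1)
  P = {3,6}:  v_{3} + v_{6} = v_{7}  ⟹  sig = (2; 1)
  P = {3,7}:  v_{3} + v_{7} = v_{1}  ⟹  sig = (2; 1)
  P = {4,6}:  v_{4} + v_{6} = v_{3}  ⟹  sig = (2; 1)
  P = {5,7}:  v_{5} + v_{7} = v_{3}  ⟹  sig = (2; 1)
  P = {1,5}:  v_{1} + v_{5} = 2·v_{3}  ⟹  sig = (2; 2)
  P = {1,6}:  v_{1} + v_{6} = 2·v_{7}  ⟹  sig = (2; 2)
  P = {4,7}:  v_{4} + v_{7} = 2·v_{3}  ⟹  sig = (2; 2)
  P = {1,4}:  v_{1} + v_{4} = 3·v_{3}  ⟹  sig = (2; 3)

Hence PRS(X_Σ) =
{ (2; —) ×2,  (2; 1) ×8,  (2; 2) ×3,  (2; 3) }


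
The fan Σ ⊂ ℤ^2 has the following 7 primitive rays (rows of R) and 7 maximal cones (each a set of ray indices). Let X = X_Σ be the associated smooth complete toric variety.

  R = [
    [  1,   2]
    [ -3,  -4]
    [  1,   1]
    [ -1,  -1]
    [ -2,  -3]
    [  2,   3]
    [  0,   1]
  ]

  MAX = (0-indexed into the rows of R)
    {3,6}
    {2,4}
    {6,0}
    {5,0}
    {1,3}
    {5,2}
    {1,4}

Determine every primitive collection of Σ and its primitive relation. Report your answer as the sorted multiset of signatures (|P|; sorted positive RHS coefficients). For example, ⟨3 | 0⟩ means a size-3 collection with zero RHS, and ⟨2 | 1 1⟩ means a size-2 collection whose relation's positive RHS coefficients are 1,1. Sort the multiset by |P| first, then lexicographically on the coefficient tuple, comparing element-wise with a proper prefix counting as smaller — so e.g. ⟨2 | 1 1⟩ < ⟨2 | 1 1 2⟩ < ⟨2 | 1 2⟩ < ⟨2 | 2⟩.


|primitive collections| = 14. Relations:

  P={2,3}:  v_{2} + v_{3} = 0  ⟹  sig = ⟨2 | 0⟩
  P={4,5}:  v_{4} + v_{5} = 0  ⟹  sig = ⟨2 | 0⟩
  P={0,2}:  v_{0} + v_{2} = v_{5}  ⟹  sig = ⟨2 | 1⟩
  P={0,3}:  v_{0} + v_{3} = v_{6}  ⟹  sig = ⟨2 | 1⟩
  P={0,4}:  v_{0} + v_{4} = v_{3}  ⟹  sig = ⟨2 | 1⟩
  P={1,2}:  v_{1} + v_{2} = v_{4}  ⟹  sig = ⟨2 | 1⟩
  P={1,5}:  v_{1} + v_{5} = v_{3}  ⟹  sig = ⟨2 | 1⟩
  P={2,6}:  v_{2} + v_{6} = v_{0}  ⟹  sig = ⟨2 | 1⟩
  P={3,4}:  v_{3} + v_{4} = v_{1}  ⟹  sig = ⟨2 | 1⟩
  P={3,5}:  v_{3} + v_{5} = v_{0}  ⟹  sig = ⟨2 | 1⟩
  P={0,1}:  v_{0} + v_{1} = 2·v_{3}  ⟹  sig = ⟨2 | 2⟩
  P={4,6}:  v_{4} + v_{6} = 2·v_{3}  ⟹  sig = ⟨2 | 2⟩
  P={5,6}:  v_{5} + v_{6} = 2·v_{0}  ⟹  sig = ⟨2 | 2⟩
  P={1,6}:  v_{1} + v_{6} = 3·v_{3}  ⟹  sig = ⟨2 | 3⟩

Sorted signature multiset PRS(X):
    |P|=2: 14 collections, coeffs (), (), (1), (1), (1), (1), (1), (1), (1), (1), (2), (2), (2), (3)


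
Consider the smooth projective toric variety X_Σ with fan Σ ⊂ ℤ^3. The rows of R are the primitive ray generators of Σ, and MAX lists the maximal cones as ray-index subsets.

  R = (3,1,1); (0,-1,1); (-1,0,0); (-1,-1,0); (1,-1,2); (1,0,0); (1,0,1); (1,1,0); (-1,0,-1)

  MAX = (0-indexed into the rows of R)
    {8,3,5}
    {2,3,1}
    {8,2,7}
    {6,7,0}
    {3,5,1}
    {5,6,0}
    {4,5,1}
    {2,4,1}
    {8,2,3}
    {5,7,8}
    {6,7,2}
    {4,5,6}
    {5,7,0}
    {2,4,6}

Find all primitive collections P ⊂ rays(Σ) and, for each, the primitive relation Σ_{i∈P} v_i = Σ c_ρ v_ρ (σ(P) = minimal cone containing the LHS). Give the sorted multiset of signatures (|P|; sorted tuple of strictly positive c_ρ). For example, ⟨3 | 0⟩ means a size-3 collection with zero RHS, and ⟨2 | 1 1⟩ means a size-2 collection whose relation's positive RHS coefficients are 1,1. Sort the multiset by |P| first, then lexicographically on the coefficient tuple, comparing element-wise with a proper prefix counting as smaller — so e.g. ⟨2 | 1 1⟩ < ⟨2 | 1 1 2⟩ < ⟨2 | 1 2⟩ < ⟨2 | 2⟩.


16 collections generate NE(X_Σ); each relation:

  P={2,5}:  v_{2} + v_{5} = 0  ⇒ sig = ⟨2 | 0⟩
  P={3,7}:  v_{3} + v_{7} = 0  ⇒ sig = ⟨2 | 0⟩
  P={6,8}:  v_{6} + v_{8} = 0  ⇒ sig = ⟨2 | 0⟩
  P={1,6}:  v_{1} + v_{6} = v_{4}  ⇒ sig = ⟨2 | 1⟩
  P={1,7}:  v_{1} + v_{7} = v_{6}  ⇒ sig = ⟨2 | 1⟩
  P={1,8}:  v_{1} + v_{8} = v_{3}  ⇒ sig = ⟨2 | 1⟩
  P={3,6}:  v_{3} + v_{6} = v_{1}  ⇒ sig = ⟨2 | 1⟩
  P={4,8}:  v_{4} + v_{8} = v_{1}  ⇒ sig = ⟨2 | 1⟩
  P={0,2}:  v_{0} + v_{2} = v_{6} + v_{7}  ⇒ sig = ⟨2 | 1 1⟩
  P={0,3}:  v_{0} + v_{3} = v_{5} + v_{6}  ⇒ sig = ⟨2 | 1 1⟩
  P={0,8}:  v_{0} + v_{8} = v_{5} + v_{7}  ⇒ sig = ⟨2 | 1 1⟩
  P={0,1}:  v_{0} + v_{1} = v_{5} + 2·v_{6}  ⇒ sig = ⟨2 | 1 2⟩
  P={0,4}:  v_{0} + v_{4} = v_{5} + 3·v_{6}  ⇒ sig = ⟨2 | 1 3⟩
  P={3,4}:  v_{3} + v_{4} = 2·v_{1}  ⇒ sig = ⟨2 | 2⟩
  P={4,7}:  v_{4} + v_{7} = 2·v_{6}  ⇒ sig = ⟨2 | 2⟩
  P={5,6,7}:  v_{5} + v_{6} + v_{7} = v_{0}  ⇒ sig = ⟨3 | 1⟩

Sorted signature multiset PRS(X):
    ⟨2 | 0⟩
    ⟨2 | 0⟩
    ⟨2 | 0⟩
    ⟨2 | 1⟩
    ⟨2 | 1⟩
    ⟨2 | 1⟩
    ⟨2 | 1⟩
    ⟨2 | 1⟩
    ⟨2 | 1 1⟩
    ⟨2 | 1 1⟩
    ⟨2 | 1 1⟩
    ⟨2 | 1 2⟩
    ⟨2 | 1 3⟩
    ⟨2 | 2⟩
    ⟨2 | 2⟩
    ⟨3 | 1⟩
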